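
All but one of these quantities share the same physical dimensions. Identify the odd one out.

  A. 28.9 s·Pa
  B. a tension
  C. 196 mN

A.

Expand each in SI base units:
  A. Pa·s = N·m⁻²·s = kg·m⁻¹·s⁻¹
  B. [tension] = kg·m·s⁻²
  C. N = kg·m·s⁻²
All reduce to kg·m·s⁻² except A., which is kg·m⁻¹·s⁻¹.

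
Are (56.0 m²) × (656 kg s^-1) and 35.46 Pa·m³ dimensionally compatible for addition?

Reduce each to base SI dimensions:
  (56.0 m²) × (656 kg s^-1):  [m²] · [kg·s⁻¹] = kg·m²·s⁻¹
  35.46 Pa·m³:  Pa·m³ = N·m⁻²·m³ = kg·m²·s⁻²
kg·m²·s⁻¹ ≠ kg·m²·s⁻², so they cannot be added.

No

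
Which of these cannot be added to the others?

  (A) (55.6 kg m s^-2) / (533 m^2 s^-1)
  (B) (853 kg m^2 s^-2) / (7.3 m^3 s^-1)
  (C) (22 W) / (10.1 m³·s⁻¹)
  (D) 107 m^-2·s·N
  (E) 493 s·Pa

Dimensions:
  (A) [kg·m·s⁻²] / [m²·s⁻¹] = kg·m⁻¹·s⁻¹
  (B) [kg·m²·s⁻²] / [m³·s⁻¹] = kg·m⁻¹·s⁻¹
  (C) [kg·m²·s⁻³] / [m³·s⁻¹] = kg·m⁻¹·s⁻²
  (D) N·s·m⁻² = kg·m·s⁻²·s·m⁻² = kg·m⁻¹·s⁻¹
  (E) Pa·s = N·m⁻²·s = kg·m⁻¹·s⁻¹
All reduce to kg·m⁻¹·s⁻¹ except (C), which is kg·m⁻¹·s⁻².

(C)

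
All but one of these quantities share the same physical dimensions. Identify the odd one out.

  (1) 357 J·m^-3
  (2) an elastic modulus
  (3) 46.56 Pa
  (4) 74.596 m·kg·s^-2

(4)

In SI base units:
  (1) J·m⁻³ = N·m·m⁻³ = kg·m⁻¹·s⁻²
  (2) [elastic modulus] = kg·m⁻¹·s⁻²
  (3) Pa = N·m⁻² = kg·m⁻¹·s⁻²
  (4) kg·m·s⁻²
All reduce to kg·m⁻¹·s⁻² except (4), which is kg·m·s⁻².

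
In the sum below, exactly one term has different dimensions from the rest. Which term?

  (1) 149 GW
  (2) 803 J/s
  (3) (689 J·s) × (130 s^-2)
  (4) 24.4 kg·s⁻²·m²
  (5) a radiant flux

Expand each in SI base units:
  (1) W = J·s⁻¹ = kg·m²·s⁻³
  (2) J·s⁻¹ = N·m·s⁻¹ = kg·m²·s⁻³
  (3) [kg·m²·s⁻¹] · [s⁻²] = kg·m²·s⁻³
  (4) kg·m²·s⁻²
  (5) [radiant flux] = kg·m²·s⁻³
All reduce to kg·m²·s⁻³ except (4), which is kg·m²·s⁻².

(4)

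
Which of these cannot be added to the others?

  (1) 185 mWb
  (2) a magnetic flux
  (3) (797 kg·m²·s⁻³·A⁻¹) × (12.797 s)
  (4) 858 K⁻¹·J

(4)

Dimensions:
  (1) Wb = V·s = kg·m²·s⁻²·A⁻¹
  (2) [magnetic flux] = kg·m²·s⁻²·A⁻¹
  (3) [kg·m²·s⁻³·A⁻¹] · [s] = kg·m²·s⁻²·A⁻¹
  (4) J·K⁻¹ = N·m·K⁻¹ = kg·m²·s⁻²·K⁻¹
All reduce to kg·m²·s⁻²·A⁻¹ except (4), which is kg·m²·s⁻²·K⁻¹.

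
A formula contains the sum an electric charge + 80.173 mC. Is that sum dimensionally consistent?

Dimensions:
  an electric charge:  [electric charge] = s·A
  80.173 mC:  C = s·A
Both are s·A, so they have the same dimensions and can be added.

Yes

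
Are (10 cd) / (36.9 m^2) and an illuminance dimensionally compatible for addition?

Dimensions:
  (10 cd) / (36.9 m^2):  [cd] / [m²] = m⁻²·cd
  an illuminance:  [illuminance] = m⁻²·cd
Both are m⁻²·cd, so they have the same dimensions and can be added.

Yes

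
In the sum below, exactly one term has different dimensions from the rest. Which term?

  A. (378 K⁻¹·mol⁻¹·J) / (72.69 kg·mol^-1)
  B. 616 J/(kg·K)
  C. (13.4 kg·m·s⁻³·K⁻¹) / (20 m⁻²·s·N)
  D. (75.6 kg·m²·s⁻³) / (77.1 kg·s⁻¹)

D.

Expand each in SI base units:
  A. [kg·m²·s⁻²·K⁻¹·mol⁻¹] / [kg·mol⁻¹] = m²·s⁻²·K⁻¹
  B. J·kg⁻¹·K⁻¹ = N·m·kg⁻¹·K⁻¹ = m²·s⁻²·K⁻¹
  C. [kg·m·s⁻³·K⁻¹] / [kg·m⁻¹·s⁻¹] = m²·s⁻²·K⁻¹
  D. [kg·m²·s⁻³] / [kg·s⁻¹] = m²·s⁻²
All reduce to m²·s⁻²·K⁻¹ except D., which is m²·s⁻².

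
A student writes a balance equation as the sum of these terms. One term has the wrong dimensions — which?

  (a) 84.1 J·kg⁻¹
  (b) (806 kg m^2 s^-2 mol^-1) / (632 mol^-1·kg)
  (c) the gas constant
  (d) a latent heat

(c)

Expand each in SI base units:
  (a) J·kg⁻¹ = N·m·kg⁻¹ = m²·s⁻²
  (b) [kg·m²·s⁻²·mol⁻¹] / [kg·mol⁻¹] = m²·s⁻²
  (c) [gas constant] = kg·m²·s⁻²·K⁻¹·mol⁻¹
  (d) [latent heat] = m²·s⁻²
All reduce to m²·s⁻² except (c), which is kg·m²·s⁻²·K⁻¹·mol⁻¹.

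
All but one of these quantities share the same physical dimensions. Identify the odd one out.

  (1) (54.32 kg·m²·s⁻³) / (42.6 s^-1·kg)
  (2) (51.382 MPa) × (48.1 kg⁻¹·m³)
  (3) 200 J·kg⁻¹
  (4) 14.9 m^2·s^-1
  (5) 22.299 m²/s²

(4)

Expand each in SI base units:
  (1) [kg·m²·s⁻³] / [kg·s⁻¹] = m²·s⁻²
  (2) [kg·m⁻¹·s⁻²] · [kg⁻¹·m³] = m²·s⁻²
  (3) J·kg⁻¹ = N·m·kg⁻¹ = m²·s⁻²
  (4) m²·s⁻¹
  (5) m²·s⁻²
All reduce to m²·s⁻² except (4), which is m²·s⁻¹.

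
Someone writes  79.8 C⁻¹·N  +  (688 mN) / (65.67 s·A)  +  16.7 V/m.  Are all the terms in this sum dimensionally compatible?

Yes

Reduce each to base SI dimensions:
  79.8 C⁻¹·N:  N·C⁻¹ = kg·m·s⁻²·(s·A)⁻¹ = kg·m·s⁻³·A⁻¹
  (688 mN) / (65.67 s·A):  [kg·m·s⁻²] / [s·A] = kg·m·s⁻³·A⁻¹
  16.7 V/m:  V·m⁻¹ = J·C⁻¹·m⁻¹ = kg·m·s⁻³·A⁻¹
Every term reduces to kg·m·s⁻³·A⁻¹.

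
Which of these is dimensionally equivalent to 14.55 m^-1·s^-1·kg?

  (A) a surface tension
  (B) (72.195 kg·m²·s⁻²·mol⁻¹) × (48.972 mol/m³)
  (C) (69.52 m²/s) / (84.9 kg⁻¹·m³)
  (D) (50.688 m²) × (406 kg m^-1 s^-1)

Reference: kg·m⁻¹·s⁻¹.
Each option:
  (A) [surface tension] = kg·s⁻²
  (B) [kg·m²·s⁻²·mol⁻¹] · [m⁻³·mol] = kg·m⁻¹·s⁻²
  (C) [m²·s⁻¹] / [kg⁻¹·m³] = kg·m⁻¹·s⁻¹  ← same
  (D) [m²] · [kg·m⁻¹·s⁻¹] = kg·m·s⁻¹
Only (C) matches kg·m⁻¹·s⁻¹.

(C)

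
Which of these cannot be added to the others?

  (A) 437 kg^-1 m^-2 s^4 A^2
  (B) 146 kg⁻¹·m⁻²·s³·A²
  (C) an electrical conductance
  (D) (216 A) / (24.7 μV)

Work out the base dimensions of each:
  (A) kg⁻¹·m⁻²·s⁴·A²
  (B) kg⁻¹·m⁻²·s³·A²
  (C) [electrical conductance] = kg⁻¹·m⁻²·s³·A²
  (D) [A] / [kg·m²·s⁻³·A⁻¹] = kg⁻¹·m⁻²·s³·A²
All reduce to kg⁻¹·m⁻²·s³·A² except (A), which is kg⁻¹·m⁻²·s⁴·A².

(A)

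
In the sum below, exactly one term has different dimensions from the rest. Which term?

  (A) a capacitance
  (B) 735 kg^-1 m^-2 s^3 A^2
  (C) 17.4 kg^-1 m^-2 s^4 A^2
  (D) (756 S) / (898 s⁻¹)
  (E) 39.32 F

In SI base units:
  (A) [capacitance] = kg⁻¹·m⁻²·s⁴·A²
  (B) kg⁻¹·m⁻²·s³·A²
  (C) kg⁻¹·m⁻²·s⁴·A²
  (D) [kg⁻¹·m⁻²·s³·A²] / [s⁻¹] = kg⁻¹·m⁻²·s⁴·A²
  (E) F = C·V⁻¹ = kg⁻¹·m⁻²·s⁴·A²
All reduce to kg⁻¹·m⁻²·s⁴·A² except (B), which is kg⁻¹·m⁻²·s³·A².

(B)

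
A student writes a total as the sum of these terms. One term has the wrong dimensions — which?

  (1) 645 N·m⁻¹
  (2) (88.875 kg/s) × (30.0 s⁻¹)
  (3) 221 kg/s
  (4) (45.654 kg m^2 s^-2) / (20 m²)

Work out the base dimensions of each:
  (1) N·m⁻¹ = kg·m·s⁻²·m⁻¹ = kg·s⁻²
  (2) [kg·s⁻¹] · [s⁻¹] = kg·s⁻²
  (3) kg·s⁻¹
  (4) [kg·m²·s⁻²] / [m²] = kg·s⁻²
All reduce to kg·s⁻² except (3), which is kg·s⁻¹.

(3)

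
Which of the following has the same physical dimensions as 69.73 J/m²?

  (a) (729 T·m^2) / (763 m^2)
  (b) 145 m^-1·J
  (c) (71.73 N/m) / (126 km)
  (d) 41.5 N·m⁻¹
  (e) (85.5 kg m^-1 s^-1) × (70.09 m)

(d)

Reference: J·m⁻² = N·m·m⁻² = kg·s⁻².
Each option:
  (a) [kg·m²·s⁻²·A⁻¹] / [m²] = kg·s⁻²·A⁻¹
  (b) J·m⁻¹ = N·m·m⁻¹ = kg·m·s⁻²
  (c) [kg·s⁻²] / [m] = kg·m⁻¹·s⁻²
  (d) N·m⁻¹ = kg·m·s⁻²·m⁻¹ = kg·s⁻²  ← same
  (e) [kg·m⁻¹·s⁻¹] · [m] = kg·s⁻¹
Only (d) matches kg·s⁻².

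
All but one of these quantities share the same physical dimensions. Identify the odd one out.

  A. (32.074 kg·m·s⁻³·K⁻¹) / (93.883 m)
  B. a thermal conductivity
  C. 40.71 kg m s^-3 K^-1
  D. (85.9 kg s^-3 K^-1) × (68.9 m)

Dimensions:
  A. [kg·m·s⁻³·K⁻¹] / [m] = kg·s⁻³·K⁻¹
  B. [thermal conductivity] = kg·m·s⁻³·K⁻¹
  C. kg·m·s⁻³·K⁻¹
  D. [kg·s⁻³·K⁻¹] · [m] = kg·m·s⁻³·K⁻¹
All reduce to kg·m·s⁻³·K⁻¹ except A., which is kg·s⁻³·K⁻¹.

A.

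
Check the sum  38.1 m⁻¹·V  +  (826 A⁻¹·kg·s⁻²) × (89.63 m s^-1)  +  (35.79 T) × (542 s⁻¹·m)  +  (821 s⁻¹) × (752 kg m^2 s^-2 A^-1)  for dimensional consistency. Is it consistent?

Expand each in SI base units:
  38.1 m⁻¹·V:  V·m⁻¹ = J·C⁻¹·m⁻¹ = kg·m·s⁻³·A⁻¹
  (826 A⁻¹·kg·s⁻²) × (89.63 m s^-1):  [kg·s⁻²·A⁻¹] · [m·s⁻¹] = kg·m·s⁻³·A⁻¹
  (35.79 T) × (542 s⁻¹·m):  [kg·s⁻²·A⁻¹] · [m·s⁻¹] = kg·m·s⁻³·A⁻¹
  (821 s⁻¹) × (752 kg m^2 s^-2 A^-1):  [s⁻¹] · [kg·m²·s⁻²·A⁻¹] = kg·m²·s⁻³·A⁻¹
The terms do not share a single dimension (kg·m²·s⁻³·A⁻¹ vs kg·m·s⁻³·A⁻¹).

No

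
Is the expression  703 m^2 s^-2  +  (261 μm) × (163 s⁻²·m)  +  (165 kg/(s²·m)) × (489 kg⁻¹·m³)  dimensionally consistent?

Yes

Dimensions:
  703 m^2 s^-2:  m²·s⁻²
  (261 μm) × (163 s⁻²·m):  [m] · [m·s⁻²] = m²·s⁻²
  (165 kg/(s²·m)) × (489 kg⁻¹·m³):  [kg·m⁻¹·s⁻²] · [kg⁻¹·m³] = m²·s⁻²
Every term reduces to m²·s⁻².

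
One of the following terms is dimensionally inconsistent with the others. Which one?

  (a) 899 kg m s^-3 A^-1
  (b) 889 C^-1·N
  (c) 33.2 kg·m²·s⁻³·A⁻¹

Reduce each to base SI dimensions:
  (a) kg·m·s⁻³·A⁻¹
  (b) N·C⁻¹ = kg·m·s⁻²·(s·A)⁻¹ = kg·m·s⁻³·A⁻¹
  (c) kg·m²·s⁻³·A⁻¹
All reduce to kg·m·s⁻³·A⁻¹ except (c), which is kg·m²·s⁻³·A⁻¹.

(c)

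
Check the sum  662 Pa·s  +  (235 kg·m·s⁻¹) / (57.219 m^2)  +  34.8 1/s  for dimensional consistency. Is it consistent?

No

Work out the base dimensions of each:
  662 Pa·s:  Pa·s = N·m⁻²·s = kg·m⁻¹·s⁻¹
  (235 kg·m·s⁻¹) / (57.219 m^2):  [kg·m·s⁻¹] / [m²] = kg·m⁻¹·s⁻¹
  34.8 1/s:  s⁻¹
The terms do not share a single dimension (kg·m⁻¹·s⁻¹ vs s⁻¹).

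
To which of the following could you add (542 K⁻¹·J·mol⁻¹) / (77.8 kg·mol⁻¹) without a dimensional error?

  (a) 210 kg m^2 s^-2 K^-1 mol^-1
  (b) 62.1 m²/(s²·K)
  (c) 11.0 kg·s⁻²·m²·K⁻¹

Reference: [kg·m²·s⁻²·K⁻¹·mol⁻¹] / [kg·mol⁻¹] = m²·s⁻²·K⁻¹.
Each option:
  (a) kg·m²·s⁻²·K⁻¹·mol⁻¹
  (b) m²·s⁻²·K⁻¹  ← same
  (c) kg·m²·s⁻²·K⁻¹
Only (b) matches m²·s⁻²·K⁻¹.

(b)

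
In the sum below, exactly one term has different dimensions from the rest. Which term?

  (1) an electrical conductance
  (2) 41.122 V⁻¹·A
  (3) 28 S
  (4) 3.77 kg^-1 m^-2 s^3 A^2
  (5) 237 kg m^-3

(5)

In SI base units:
  (1) [electrical conductance] = kg⁻¹·m⁻²·s³·A²
  (2) A·V⁻¹ = A·(J·C⁻¹)⁻¹ = kg⁻¹·m⁻²·s³·A²
  (3) S = Ω⁻¹ = kg⁻¹·m⁻²·s³·A²
  (4) kg⁻¹·m⁻²·s³·A²
  (5) kg·m⁻³
All reduce to kg⁻¹·m⁻²·s³·A² except (5), which is kg·m⁻³.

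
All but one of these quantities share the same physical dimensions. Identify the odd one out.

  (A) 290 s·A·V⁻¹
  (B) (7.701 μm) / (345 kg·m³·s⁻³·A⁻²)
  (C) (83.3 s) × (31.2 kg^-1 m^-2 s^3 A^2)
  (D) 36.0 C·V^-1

Work out the base dimensions of each:
  (A) A·s·V⁻¹ = A·s·(J·C⁻¹)⁻¹ = kg⁻¹·m⁻²·s⁴·A²
  (B) [m] / [kg·m³·s⁻³·A⁻²] = kg⁻¹·m⁻²·s³·A²
  (C) [s] · [kg⁻¹·m⁻²·s³·A²] = kg⁻¹·m⁻²·s⁴·A²
  (D) C·V⁻¹ = s·A·(J·C⁻¹)⁻¹ = kg⁻¹·m⁻²·s⁴·A²
All reduce to kg⁻¹·m⁻²·s⁴·A² except (B), which is kg⁻¹·m⁻²·s³·A².

(B)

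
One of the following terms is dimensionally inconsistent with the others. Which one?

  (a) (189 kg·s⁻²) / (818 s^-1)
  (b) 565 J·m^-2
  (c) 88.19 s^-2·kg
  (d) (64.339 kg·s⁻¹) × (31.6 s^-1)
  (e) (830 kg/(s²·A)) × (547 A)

Dimensions:
  (a) [kg·s⁻²] / [s⁻¹] = kg·s⁻¹
  (b) J·m⁻² = N·m·m⁻² = kg·s⁻²
  (c) kg·s⁻²
  (d) [kg·s⁻¹] · [s⁻¹] = kg·s⁻²
  (e) [kg·s⁻²·A⁻¹] · [A] = kg·s⁻²
All reduce to kg·s⁻² except (a), which is kg·s⁻¹.

(a)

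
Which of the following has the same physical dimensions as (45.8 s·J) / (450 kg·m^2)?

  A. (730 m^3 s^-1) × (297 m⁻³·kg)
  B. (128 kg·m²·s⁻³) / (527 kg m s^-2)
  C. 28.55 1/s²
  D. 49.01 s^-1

Reference: [kg·m²·s⁻¹] / [kg·m²] = s⁻¹.
Each option:
  A. [m³·s⁻¹] · [kg·m⁻³] = kg·s⁻¹
  B. [kg·m²·s⁻³] / [kg·m·s⁻²] = m·s⁻¹
  C. s⁻²
  D. s⁻¹  ← same
Only D. matches s⁻¹.

D.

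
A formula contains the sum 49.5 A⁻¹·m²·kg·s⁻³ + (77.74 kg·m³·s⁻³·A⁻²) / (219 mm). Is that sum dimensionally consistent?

In SI base units:
  49.5 A⁻¹·m²·kg·s⁻³:  kg·m²·s⁻³·A⁻¹
  (77.74 kg·m³·s⁻³·A⁻²) / (219 mm):  [kg·m³·s⁻³·A⁻²] / [m] = kg·m²·s⁻³·A⁻²
kg·m²·s⁻³·A⁻¹ ≠ kg·m²·s⁻³·A⁻², so they cannot be added.

No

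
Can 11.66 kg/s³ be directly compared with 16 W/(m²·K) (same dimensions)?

Work out the base dimensions of each:
  11.66 kg/s³:  kg·s⁻³
  16 W/(m²·K):  W·m⁻²·K⁻¹ = J·s⁻¹·m⁻²·K⁻¹ = kg·s⁻³·K⁻¹
kg·s⁻³ ≠ kg·s⁻³·K⁻¹, so they cannot be added.

No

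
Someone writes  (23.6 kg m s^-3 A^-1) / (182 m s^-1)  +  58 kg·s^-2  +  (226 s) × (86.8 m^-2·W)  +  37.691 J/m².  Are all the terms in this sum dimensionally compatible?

Reduce each to base SI dimensions:
  (23.6 kg m s^-3 A^-1) / (182 m s^-1):  [kg·m·s⁻³·A⁻¹] / [m·s⁻¹] = kg·s⁻²·A⁻¹
  58 kg·s^-2:  kg·s⁻²
  (226 s) × (86.8 m^-2·W):  [s] · [kg·s⁻³] = kg·s⁻²
  37.691 J/m²:  J·m⁻² = N·m·m⁻² = kg·s⁻²
The terms do not share a single dimension (kg·s⁻² vs kg·s⁻²·A⁻¹).

No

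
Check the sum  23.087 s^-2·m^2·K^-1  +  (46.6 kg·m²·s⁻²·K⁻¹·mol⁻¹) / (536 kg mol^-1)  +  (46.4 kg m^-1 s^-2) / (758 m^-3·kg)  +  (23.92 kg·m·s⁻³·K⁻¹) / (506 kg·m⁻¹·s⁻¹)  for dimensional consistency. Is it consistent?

Reduce each to base SI dimensions:
  23.087 s^-2·m^2·K^-1:  m²·s⁻²·K⁻¹
  (46.6 kg·m²·s⁻²·K⁻¹·mol⁻¹) / (536 kg mol^-1):  [kg·m²·s⁻²·K⁻¹·mol⁻¹] / [kg·mol⁻¹] = m²·s⁻²·K⁻¹
  (46.4 kg m^-1 s^-2) / (758 m^-3·kg):  [kg·m⁻¹·s⁻²] / [kg·m⁻³] = m²·s⁻²
  (23.92 kg·m·s⁻³·K⁻¹) / (506 kg·m⁻¹·s⁻¹):  [kg·m·s⁻³·K⁻¹] / [kg·m⁻¹·s⁻¹] = m²·s⁻²·K⁻¹
The terms do not share a single dimension (m²·s⁻² vs m²·s⁻²·K⁻¹).

No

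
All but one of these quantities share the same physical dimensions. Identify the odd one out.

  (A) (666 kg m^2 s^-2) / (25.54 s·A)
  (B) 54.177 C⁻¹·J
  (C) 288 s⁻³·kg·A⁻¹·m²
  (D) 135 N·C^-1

(D)

Dimensions:
  (A) [kg·m²·s⁻²] / [s·A] = kg·m²·s⁻³·A⁻¹
  (B) J·C⁻¹ = N·m·(s·A)⁻¹ = kg·m²·s⁻³·A⁻¹
  (C) kg·m²·s⁻³·A⁻¹
  (D) N·C⁻¹ = kg·m·s⁻²·(s·A)⁻¹ = kg·m·s⁻³·A⁻¹
All reduce to kg·m²·s⁻³·A⁻¹ except (D), which is kg·m·s⁻³·A⁻¹.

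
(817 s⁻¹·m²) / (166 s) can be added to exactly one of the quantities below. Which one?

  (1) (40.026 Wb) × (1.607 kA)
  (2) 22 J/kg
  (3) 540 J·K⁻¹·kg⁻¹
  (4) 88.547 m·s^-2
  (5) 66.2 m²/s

Reference: [m²·s⁻¹] / [s] = m²·s⁻².
Each option:
  (1) [kg·m²·s⁻²·A⁻¹] · [A] = kg·m²·s⁻²
  (2) J·kg⁻¹ = N·m·kg⁻¹ = m²·s⁻²  ← same
  (3) J·kg⁻¹·K⁻¹ = N·m·kg⁻¹·K⁻¹ = m²·s⁻²·K⁻¹
  (4) m·s⁻²
  (5) m²·s⁻¹
Only (2) matches m²·s⁻².

(2)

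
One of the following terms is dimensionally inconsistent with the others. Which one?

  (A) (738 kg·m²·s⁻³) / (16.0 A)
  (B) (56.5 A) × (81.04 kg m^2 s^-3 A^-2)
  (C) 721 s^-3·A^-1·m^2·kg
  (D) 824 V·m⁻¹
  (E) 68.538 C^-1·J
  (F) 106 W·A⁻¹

Dimensions:
  (A) [kg·m²·s⁻³] / [A] = kg·m²·s⁻³·A⁻¹
  (B) [A] · [kg·m²·s⁻³·A⁻²] = kg·m²·s⁻³·A⁻¹
  (C) kg·m²·s⁻³·A⁻¹
  (D) V·m⁻¹ = J·C⁻¹·m⁻¹ = kg·m·s⁻³·A⁻¹
  (E) J·C⁻¹ = N·m·(s·A)⁻¹ = kg·m²·s⁻³·A⁻¹
  (F) W·A⁻¹ = J·s⁻¹·A⁻¹ = kg·m²·s⁻³·A⁻¹
All reduce to kg·m²·s⁻³·A⁻¹ except (D), which is kg·m·s⁻³·A⁻¹.

(D)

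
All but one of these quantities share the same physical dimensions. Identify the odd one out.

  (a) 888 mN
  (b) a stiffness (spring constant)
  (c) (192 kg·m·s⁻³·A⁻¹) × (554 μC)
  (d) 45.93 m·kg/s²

In SI base units:
  (a) N = kg·m·s⁻²
  (b) [stiffness (spring constant)] = kg·s⁻²
  (c) [kg·m·s⁻³·A⁻¹] · [s·A] = kg·m·s⁻²
  (d) kg·m·s⁻²
All reduce to kg·m·s⁻² except (b), which is kg·s⁻².

(b)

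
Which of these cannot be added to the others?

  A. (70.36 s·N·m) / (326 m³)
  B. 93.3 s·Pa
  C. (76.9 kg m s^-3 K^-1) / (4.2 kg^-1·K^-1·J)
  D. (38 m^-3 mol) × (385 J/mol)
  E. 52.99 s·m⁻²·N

Work out the base dimensions of each:
  A. [kg·m²·s⁻¹] / [m³] = kg·m⁻¹·s⁻¹
  B. Pa·s = N·m⁻²·s = kg·m⁻¹·s⁻¹
  C. [kg·m·s⁻³·K⁻¹] / [m²·s⁻²·K⁻¹] = kg·m⁻¹·s⁻¹
  D. [m⁻³·mol] · [kg·m²·s⁻²·mol⁻¹] = kg·m⁻¹·s⁻²
  E. N·s·m⁻² = kg·m·s⁻²·s·m⁻² = kg·m⁻¹·s⁻¹
All reduce to kg·m⁻¹·s⁻¹ except D., which is kg·m⁻¹·s⁻².

D.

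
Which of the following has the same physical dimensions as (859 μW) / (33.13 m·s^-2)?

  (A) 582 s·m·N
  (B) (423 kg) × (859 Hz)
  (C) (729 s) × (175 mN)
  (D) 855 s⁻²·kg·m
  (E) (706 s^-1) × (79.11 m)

(C)

Reference: [kg·m²·s⁻³] / [m·s⁻²] = kg·m·s⁻¹.
Each option:
  (A) N·m·s = kg·m·s⁻²·m·s = kg·m²·s⁻¹
  (B) [kg] · [s⁻¹] = kg·s⁻¹
  (C) [s] · [kg·m·s⁻²] = kg·m·s⁻¹  ← same
  (D) kg·m·s⁻²
  (E) [s⁻¹] · [m] = m·s⁻¹
Only (C) matches kg·m·s⁻¹.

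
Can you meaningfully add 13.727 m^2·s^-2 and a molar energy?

No

Work out the base dimensions of each:
  13.727 m^2·s^-2:  m²·s⁻²
  a molar energy:  [molar energy] = kg·m²·s⁻²·mol⁻¹
m²·s⁻² ≠ kg·m²·s⁻²·mol⁻¹, so they cannot be added.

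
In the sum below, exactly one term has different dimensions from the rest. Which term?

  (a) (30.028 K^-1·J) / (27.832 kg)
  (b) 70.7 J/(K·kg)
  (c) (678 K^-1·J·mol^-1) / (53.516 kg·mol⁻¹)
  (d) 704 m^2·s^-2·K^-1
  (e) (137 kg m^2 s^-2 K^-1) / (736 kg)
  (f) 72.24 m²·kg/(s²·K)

(f)

Dimensions:
  (a) [kg·m²·s⁻²·K⁻¹] / [kg] = m²·s⁻²·K⁻¹
  (b) J·kg⁻¹·K⁻¹ = N·m·kg⁻¹·K⁻¹ = m²·s⁻²·K⁻¹
  (c) [kg·m²·s⁻²·K⁻¹·mol⁻¹] / [kg·mol⁻¹] = m²·s⁻²·K⁻¹
  (d) m²·s⁻²·K⁻¹
  (e) [kg·m²·s⁻²·K⁻¹] / [kg] = m²·s⁻²·K⁻¹
  (f) kg·m²·s⁻²·K⁻¹
All reduce to m²·s⁻²·K⁻¹ except (f), which is kg·m²·s⁻²·K⁻¹.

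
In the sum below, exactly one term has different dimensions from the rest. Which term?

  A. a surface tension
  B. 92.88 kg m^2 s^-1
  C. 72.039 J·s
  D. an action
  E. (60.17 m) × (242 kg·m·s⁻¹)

In SI base units:
  A. [surface tension] = kg·s⁻²
  B. kg·m²·s⁻¹
  C. J·s = N·m·s = kg·m²·s⁻¹
  D. [action] = kg·m²·s⁻¹
  E. [m] · [kg·m·s⁻¹] = kg·m²·s⁻¹
All reduce to kg·m²·s⁻¹ except A., which is kg·s⁻².

A.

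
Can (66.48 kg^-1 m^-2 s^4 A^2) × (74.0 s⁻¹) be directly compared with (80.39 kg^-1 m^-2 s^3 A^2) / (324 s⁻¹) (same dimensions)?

No

In SI base units:
  (66.48 kg^-1 m^-2 s^4 A^2) × (74.0 s⁻¹):  [kg⁻¹·m⁻²·s⁴·A²] · [s⁻¹] = kg⁻¹·m⁻²·s³·A²
  (80.39 kg^-1 m^-2 s^3 A^2) / (324 s⁻¹):  [kg⁻¹·m⁻²·s³·A²] / [s⁻¹] = kg⁻¹·m⁻²·s⁴·A²
kg⁻¹·m⁻²·s³·A² ≠ kg⁻¹·m⁻²·s⁴·A², so they cannot be added.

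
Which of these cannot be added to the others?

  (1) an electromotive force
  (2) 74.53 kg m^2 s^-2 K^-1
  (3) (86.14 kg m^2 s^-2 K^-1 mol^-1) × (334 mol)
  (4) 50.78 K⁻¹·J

Reduce each to base SI dimensions:
  (1) [electromotive force] = kg·m²·s⁻³·A⁻¹
  (2) kg·m²·s⁻²·K⁻¹
  (3) [kg·m²·s⁻²·K⁻¹·mol⁻¹] · [mol] = kg·m²·s⁻²·K⁻¹
  (4) J·K⁻¹ = N·m·K⁻¹ = kg·m²·s⁻²·K⁻¹
All reduce to kg·m²·s⁻²·K⁻¹ except (1), which is kg·m²·s⁻³·A⁻¹.

(1)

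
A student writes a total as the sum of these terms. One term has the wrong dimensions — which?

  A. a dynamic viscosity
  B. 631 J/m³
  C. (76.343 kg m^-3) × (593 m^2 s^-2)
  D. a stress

A.

Work out the base dimensions of each:
  A. [dynamic viscosity] = kg·m⁻¹·s⁻¹
  B. J·m⁻³ = N·m·m⁻³ = kg·m⁻¹·s⁻²
  C. [kg·m⁻³] · [m²·s⁻²] = kg·m⁻¹·s⁻²
  D. [stress] = kg·m⁻¹·s⁻²
All reduce to kg·m⁻¹·s⁻² except A., which is kg·m⁻¹·s⁻¹.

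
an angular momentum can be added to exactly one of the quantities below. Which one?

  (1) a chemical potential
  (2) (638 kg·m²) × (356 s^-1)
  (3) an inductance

(2)

Reference: [angular momentum] = kg·m²·s⁻¹.
Each option:
  (1) [chemical potential] = kg·m²·s⁻²·mol⁻¹
  (2) [kg·m²] · [s⁻¹] = kg·m²·s⁻¹  ← same
  (3) [inductance] = kg·m²·s⁻²·A⁻²
Only (2) matches kg·m²·s⁻¹.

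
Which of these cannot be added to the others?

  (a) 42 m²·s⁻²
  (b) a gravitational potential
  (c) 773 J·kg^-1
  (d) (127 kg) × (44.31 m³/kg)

(d)

Dimensions:
  (a) m²·s⁻²
  (b) [gravitational potential] = m²·s⁻²
  (c) J·kg⁻¹ = N·m·kg⁻¹ = m²·s⁻²
  (d) [kg] · [kg⁻¹·m³] = m³
All reduce to m²·s⁻² except (d), which is m³.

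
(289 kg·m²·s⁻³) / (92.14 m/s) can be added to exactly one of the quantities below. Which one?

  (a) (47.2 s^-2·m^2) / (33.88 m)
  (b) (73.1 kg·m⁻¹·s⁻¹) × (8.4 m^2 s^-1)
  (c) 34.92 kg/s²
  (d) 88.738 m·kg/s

(b)

Reference: [kg·m²·s⁻³] / [m·s⁻¹] = kg·m·s⁻².
Each option:
  (a) [m²·s⁻²] / [m] = m·s⁻²
  (b) [kg·m⁻¹·s⁻¹] · [m²·s⁻¹] = kg·m·s⁻²  ← same
  (c) kg·s⁻²
  (d) kg·m·s⁻¹
Only (b) matches kg·m·s⁻².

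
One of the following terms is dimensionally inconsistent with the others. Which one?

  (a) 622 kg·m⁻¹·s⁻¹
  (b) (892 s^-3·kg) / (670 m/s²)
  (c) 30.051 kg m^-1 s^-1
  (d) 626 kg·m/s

In SI base units:
  (a) kg·m⁻¹·s⁻¹
  (b) [kg·s⁻³] / [m·s⁻²] = kg·m⁻¹·s⁻¹
  (c) kg·m⁻¹·s⁻¹
  (d) kg·m·s⁻¹
All reduce to kg·m⁻¹·s⁻¹ except (d), which is kg·m·s⁻¹.

(d)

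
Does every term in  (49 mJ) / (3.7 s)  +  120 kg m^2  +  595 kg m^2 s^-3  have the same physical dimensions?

Work out the base dimensions of each:
  (49 mJ) / (3.7 s):  [kg·m²·s⁻²] / [s] = kg·m²·s⁻³
  120 kg m^2:  kg·m²
  595 kg m^2 s^-3:  kg·m²·s⁻³
The terms do not share a single dimension (kg·m² vs kg·m²·s⁻³).

No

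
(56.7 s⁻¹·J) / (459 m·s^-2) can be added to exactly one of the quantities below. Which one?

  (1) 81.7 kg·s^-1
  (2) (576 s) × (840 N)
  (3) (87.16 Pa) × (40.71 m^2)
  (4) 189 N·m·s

Reference: [kg·m²·s⁻³] / [m·s⁻²] = kg·m·s⁻¹.
Each option:
  (1) kg·s⁻¹
  (2) [s] · [kg·m·s⁻²] = kg·m·s⁻¹  ← same
  (3) [kg·m⁻¹·s⁻²] · [m²] = kg·m·s⁻²
  (4) N·m·s = kg·m·s⁻²·m·s = kg·m²·s⁻¹
Only (2) matches kg·m·s⁻¹.

(2)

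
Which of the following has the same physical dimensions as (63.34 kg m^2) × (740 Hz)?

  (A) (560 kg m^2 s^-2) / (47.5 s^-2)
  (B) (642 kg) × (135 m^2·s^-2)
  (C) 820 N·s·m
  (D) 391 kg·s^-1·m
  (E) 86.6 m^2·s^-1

(C)

Reference: [kg·m²] · [s⁻¹] = kg·m²·s⁻¹.
Each option:
  (A) [kg·m²·s⁻²] / [s⁻²] = kg·m²
  (B) [kg] · [m²·s⁻²] = kg·m²·s⁻²
  (C) N·m·s = kg·m·s⁻²·m·s = kg·m²·s⁻¹  ← same
  (D) kg·m·s⁻¹
  (E) m²·s⁻¹
Only (C) matches kg·m²·s⁻¹.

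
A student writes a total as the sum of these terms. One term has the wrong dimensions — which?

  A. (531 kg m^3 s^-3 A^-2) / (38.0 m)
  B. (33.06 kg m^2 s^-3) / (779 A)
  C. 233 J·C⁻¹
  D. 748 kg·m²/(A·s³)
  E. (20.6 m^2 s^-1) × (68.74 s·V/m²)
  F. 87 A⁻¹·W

A.

Dimensions:
  A. [kg·m³·s⁻³·A⁻²] / [m] = kg·m²·s⁻³·A⁻²
  B. [kg·m²·s⁻³] / [A] = kg·m²·s⁻³·A⁻¹
  C. J·C⁻¹ = N·m·(s·A)⁻¹ = kg·m²·s⁻³·A⁻¹
  D. kg·m²·s⁻³·A⁻¹
  E. [m²·s⁻¹] · [kg·s⁻²·A⁻¹] = kg·m²·s⁻³·A⁻¹
  F. W·A⁻¹ = J·s⁻¹·A⁻¹ = kg·m²·s⁻³·A⁻¹
All reduce to kg·m²·s⁻³·A⁻¹ except A., which is kg·m²·s⁻³·A⁻².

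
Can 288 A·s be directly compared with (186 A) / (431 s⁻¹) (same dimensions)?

Yes

In SI base units:
  288 A·s:  A·s = s·A
  (186 A) / (431 s⁻¹):  [A] / [s⁻¹] = s·A
Both are s·A, so they have the same dimensions and can be added.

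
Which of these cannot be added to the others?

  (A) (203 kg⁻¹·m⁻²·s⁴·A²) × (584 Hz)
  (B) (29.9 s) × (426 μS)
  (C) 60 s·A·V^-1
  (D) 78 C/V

(A)

Work out the base dimensions of each:
  (A) [kg⁻¹·m⁻²·s⁴·A²] · [s⁻¹] = kg⁻¹·m⁻²·s³·A²
  (B) [s] · [kg⁻¹·m⁻²·s³·A²] = kg⁻¹·m⁻²·s⁴·A²
  (C) A·s·V⁻¹ = A·s·(J·C⁻¹)⁻¹ = kg⁻¹·m⁻²·s⁴·A²
  (D) C·V⁻¹ = s·A·(J·C⁻¹)⁻¹ = kg⁻¹·m⁻²·s⁴·A²
All reduce to kg⁻¹·m⁻²·s⁴·A² except (A), which is kg⁻¹·m⁻²·s³·A².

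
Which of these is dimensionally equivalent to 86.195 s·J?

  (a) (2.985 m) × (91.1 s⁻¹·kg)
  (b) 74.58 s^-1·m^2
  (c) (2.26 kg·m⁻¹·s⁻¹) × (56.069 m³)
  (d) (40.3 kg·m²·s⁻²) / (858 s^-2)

Reference: J·s = N·m·s = kg·m²·s⁻¹.
Each option:
  (a) [m] · [kg·s⁻¹] = kg·m·s⁻¹
  (b) m²·s⁻¹
  (c) [kg·m⁻¹·s⁻¹] · [m³] = kg·m²·s⁻¹  ← same
  (d) [kg·m²·s⁻²] / [s⁻²] = kg·m²
Only (c) matches kg·m²·s⁻¹.

(c)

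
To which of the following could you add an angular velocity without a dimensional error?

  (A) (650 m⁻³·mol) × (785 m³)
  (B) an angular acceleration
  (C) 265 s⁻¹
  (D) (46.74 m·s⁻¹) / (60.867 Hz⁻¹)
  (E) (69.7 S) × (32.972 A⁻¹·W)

Reference: [angular velocity] = s⁻¹.
Each option:
  (A) [m⁻³·mol] · [m³] = mol
  (B) [angular acceleration] = s⁻²
  (C) s⁻¹  ← same
  (D) [m·s⁻¹] / [s] = m·s⁻²
  (E) [kg⁻¹·m⁻²·s³·A²] · [kg·m²·s⁻³·A⁻¹] = A
Only (C) matches s⁻¹.

(C)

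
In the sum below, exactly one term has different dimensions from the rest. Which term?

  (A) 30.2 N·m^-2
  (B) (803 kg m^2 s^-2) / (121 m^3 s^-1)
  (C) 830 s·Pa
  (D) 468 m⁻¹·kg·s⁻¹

Expand each in SI base units:
  (A) N·m⁻² = kg·m·s⁻²·m⁻² = kg·m⁻¹·s⁻²
  (B) [kg·m²·s⁻²] / [m³·s⁻¹] = kg·m⁻¹·s⁻¹
  (C) Pa·s = N·m⁻²·s = kg·m⁻¹·s⁻¹
  (D) kg·m⁻¹·s⁻¹
All reduce to kg·m⁻¹·s⁻¹ except (A), which is kg·m⁻¹·s⁻².

(A)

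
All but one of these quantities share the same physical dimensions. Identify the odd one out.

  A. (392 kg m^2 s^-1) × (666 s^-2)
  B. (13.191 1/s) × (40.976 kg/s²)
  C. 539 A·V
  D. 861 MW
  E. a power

B.

Work out the base dimensions of each:
  A. [kg·m²·s⁻¹] · [s⁻²] = kg·m²·s⁻³
  B. [s⁻¹] · [kg·s⁻²] = kg·s⁻³
  C. V·A = J·C⁻¹·A = kg·m²·s⁻³
  D. W = J·s⁻¹ = kg·m²·s⁻³
  E. [power] = kg·m²·s⁻³
All reduce to kg·m²·s⁻³ except B., which is kg·s⁻³.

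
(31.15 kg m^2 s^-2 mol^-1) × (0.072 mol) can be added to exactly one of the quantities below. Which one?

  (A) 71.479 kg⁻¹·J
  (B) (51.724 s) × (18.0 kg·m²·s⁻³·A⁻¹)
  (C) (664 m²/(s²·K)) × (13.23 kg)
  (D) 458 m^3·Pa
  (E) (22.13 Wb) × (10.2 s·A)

Reference: [kg·m²·s⁻²·mol⁻¹] · [mol] = kg·m²·s⁻².
Each option:
  (A) J·kg⁻¹ = N·m·kg⁻¹ = m²·s⁻²
  (B) [s] · [kg·m²·s⁻³·A⁻¹] = kg·m²·s⁻²·A⁻¹
  (C) [m²·s⁻²·K⁻¹] · [kg] = kg·m²·s⁻²·K⁻¹
  (D) Pa·m³ = N·m⁻²·m³ = kg·m²·s⁻²  ← same
  (E) [kg·m²·s⁻²·A⁻¹] · [s·A] = kg·m²·s⁻¹
Only (D) matches kg·m²·s⁻².

(D)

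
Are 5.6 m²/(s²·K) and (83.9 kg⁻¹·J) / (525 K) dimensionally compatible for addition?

Yes

Work out the base dimensions of each:
  5.6 m²/(s²·K):  m²·s⁻²·K⁻¹
  (83.9 kg⁻¹·J) / (525 K):  [m²·s⁻²] / [K] = m²·s⁻²·K⁻¹
Both are m²·s⁻²·K⁻¹, so they have the same dimensions and can be added.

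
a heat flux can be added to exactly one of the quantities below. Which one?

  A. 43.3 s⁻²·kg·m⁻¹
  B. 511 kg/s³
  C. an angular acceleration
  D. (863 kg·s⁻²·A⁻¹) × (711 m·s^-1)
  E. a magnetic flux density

B.

Reference: [heat flux] = kg·s⁻³.
Each option:
  A. kg·m⁻¹·s⁻²
  B. kg·s⁻³  ← same
  C. [angular acceleration] = s⁻²
  D. [kg·s⁻²·A⁻¹] · [m·s⁻¹] = kg·m·s⁻³·A⁻¹
  E. [magnetic flux density] = kg·s⁻²·A⁻¹
Only B. matches kg·s⁻³.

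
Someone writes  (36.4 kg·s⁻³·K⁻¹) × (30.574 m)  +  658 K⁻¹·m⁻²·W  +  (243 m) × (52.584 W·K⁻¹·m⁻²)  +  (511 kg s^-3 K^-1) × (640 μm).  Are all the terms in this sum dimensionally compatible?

Work out the base dimensions of each:
  (36.4 kg·s⁻³·K⁻¹) × (30.574 m):  [kg·s⁻³·K⁻¹] · [m] = kg·m·s⁻³·K⁻¹
  658 K⁻¹·m⁻²·W:  W·m⁻²·K⁻¹ = J·s⁻¹·m⁻²·K⁻¹ = kg·s⁻³·K⁻¹
  (243 m) × (52.584 W·K⁻¹·m⁻²):  [m] · [kg·s⁻³·K⁻¹] = kg·m·s⁻³·K⁻¹
  (511 kg s^-3 K^-1) × (640 μm):  [kg·s⁻³·K⁻¹] · [m] = kg·m·s⁻³·K⁻¹
The terms do not share a single dimension (kg·m·s⁻³·K⁻¹ vs kg·s⁻³·K⁻¹).

No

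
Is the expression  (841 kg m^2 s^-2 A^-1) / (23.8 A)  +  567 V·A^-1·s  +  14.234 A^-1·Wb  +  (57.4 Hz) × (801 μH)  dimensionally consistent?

Work out the base dimensions of each:
  (841 kg m^2 s^-2 A^-1) / (23.8 A):  [kg·m²·s⁻²·A⁻¹] / [A] = kg·m²·s⁻²·A⁻²
  567 V·A^-1·s:  V·s·A⁻¹ = J·C⁻¹·s·A⁻¹ = kg·m²·s⁻²·A⁻²
  14.234 A^-1·Wb:  Wb·A⁻¹ = V·s·A⁻¹ = kg·m²·s⁻²·A⁻²
  (57.4 Hz) × (801 μH):  [s⁻¹] · [kg·m²·s⁻²·A⁻²] = kg·m²·s⁻³·A⁻²
The terms do not share a single dimension (kg·m²·s⁻²·A⁻² vs kg·m²·s⁻³·A⁻²).

No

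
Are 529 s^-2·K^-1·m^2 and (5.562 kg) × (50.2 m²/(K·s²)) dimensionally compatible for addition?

Reduce each to base SI dimensions:
  529 s^-2·K^-1·m^2:  m²·s⁻²·K⁻¹
  (5.562 kg) × (50.2 m²/(K·s²)):  [kg] · [m²·s⁻²·K⁻¹] = kg·m²·s⁻²·K⁻¹
m²·s⁻²·K⁻¹ ≠ kg·m²·s⁻²·K⁻¹, so they cannot be added.

No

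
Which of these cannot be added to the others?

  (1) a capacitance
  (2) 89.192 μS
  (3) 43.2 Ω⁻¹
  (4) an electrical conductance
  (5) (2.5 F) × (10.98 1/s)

(1)

Reduce each to base SI dimensions:
  (1) [capacitance] = kg⁻¹·m⁻²·s⁴·A²
  (2) S = Ω⁻¹ = kg⁻¹·m⁻²·s³·A²
  (3) Ω⁻¹ = (V·A⁻¹)⁻¹ = kg⁻¹·m⁻²·s³·A²
  (4) [electrical conductance] = kg⁻¹·m⁻²·s³·A²
  (5) [kg⁻¹·m⁻²·s⁴·A²] · [s⁻¹] = kg⁻¹·m⁻²·s³·A²
All reduce to kg⁻¹·m⁻²·s³·A² except (1), which is kg⁻¹·m⁻²·s⁴·A².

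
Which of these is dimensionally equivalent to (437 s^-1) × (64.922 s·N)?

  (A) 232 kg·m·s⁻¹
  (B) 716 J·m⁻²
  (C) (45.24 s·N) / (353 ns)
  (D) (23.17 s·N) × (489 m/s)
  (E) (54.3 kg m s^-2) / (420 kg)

Reference: [s⁻¹] · [kg·m·s⁻¹] = kg·m·s⁻².
Each option:
  (A) kg·m·s⁻¹
  (B) J·m⁻² = N·m·m⁻² = kg·s⁻²
  (C) [kg·m·s⁻¹] / [s] = kg·m·s⁻²  ← same
  (D) [kg·m·s⁻¹] · [m·s⁻¹] = kg·m²·s⁻²
  (E) [kg·m·s⁻²] / [kg] = m·s⁻²
Only (C) matches kg·m·s⁻².

(C)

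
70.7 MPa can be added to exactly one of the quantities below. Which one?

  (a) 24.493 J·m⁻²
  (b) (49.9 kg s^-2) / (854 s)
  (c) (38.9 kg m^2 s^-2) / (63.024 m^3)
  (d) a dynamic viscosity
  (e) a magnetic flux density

Reference: Pa = N·m⁻² = kg·m⁻¹·s⁻².
Each option:
  (a) J·m⁻² = N·m·m⁻² = kg·s⁻²
  (b) [kg·s⁻²] / [s] = kg·s⁻³
  (c) [kg·m²·s⁻²] / [m³] = kg·m⁻¹·s⁻²  ← same
  (d) [dynamic viscosity] = kg·m⁻¹·s⁻¹
  (e) [magnetic flux density] = kg·s⁻²·A⁻¹
Only (c) matches kg·m⁻¹·s⁻².

(c)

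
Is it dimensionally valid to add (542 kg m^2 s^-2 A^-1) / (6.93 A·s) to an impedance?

Dimensions:
  (542 kg m^2 s^-2 A^-1) / (6.93 A·s):  [kg·m²·s⁻²·A⁻¹] / [s·A] = kg·m²·s⁻³·A⁻²
  an impedance:  [impedance] = kg·m²·s⁻³·A⁻²
Both are kg·m²·s⁻³·A⁻², so they have the same dimensions and can be added.

Yes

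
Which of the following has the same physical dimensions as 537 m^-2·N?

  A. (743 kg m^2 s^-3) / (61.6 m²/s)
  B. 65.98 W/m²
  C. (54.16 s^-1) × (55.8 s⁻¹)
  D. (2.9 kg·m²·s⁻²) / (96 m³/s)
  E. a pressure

Reference: N·m⁻² = kg·m·s⁻²·m⁻² = kg·m⁻¹·s⁻².
Each option:
  A. [kg·m²·s⁻³] / [m²·s⁻¹] = kg·s⁻²
  B. W·m⁻² = J·s⁻¹·m⁻² = kg·s⁻³
  C. [s⁻¹] · [s⁻¹] = s⁻²
  D. [kg·m²·s⁻²] / [m³·s⁻¹] = kg·m⁻¹·s⁻¹
  E. [pressure] = kg·m⁻¹·s⁻²  ← same
Only E. matches kg·m⁻¹·s⁻².

E.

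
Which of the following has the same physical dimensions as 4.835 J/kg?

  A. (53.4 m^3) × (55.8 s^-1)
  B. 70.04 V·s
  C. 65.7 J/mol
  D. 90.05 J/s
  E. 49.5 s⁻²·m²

E.

Reference: J·kg⁻¹ = N·m·kg⁻¹ = m²·s⁻².
Each option:
  A. [m³] · [s⁻¹] = m³·s⁻¹
  B. V·s = J·C⁻¹·s = kg·m²·s⁻²·A⁻¹
  C. J·mol⁻¹ = N·m·mol⁻¹ = kg·m²·s⁻²·mol⁻¹
  D. J·s⁻¹ = N·m·s⁻¹ = kg·m²·s⁻³
  E. m²·s⁻²  ← same
Only E. matches m²·s⁻².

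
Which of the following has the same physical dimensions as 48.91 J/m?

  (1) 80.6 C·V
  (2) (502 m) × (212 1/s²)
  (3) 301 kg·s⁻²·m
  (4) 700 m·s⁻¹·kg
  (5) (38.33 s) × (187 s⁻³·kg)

(3)

Reference: J·m⁻¹ = N·m·m⁻¹ = kg·m·s⁻².
Each option:
  (1) C·V = s·A·J·C⁻¹ = kg·m²·s⁻²
  (2) [m] · [s⁻²] = m·s⁻²
  (3) kg·m·s⁻²  ← same
  (4) kg·m·s⁻¹
  (5) [s] · [kg·s⁻³] = kg·s⁻²
Only (3) matches kg·m·s⁻².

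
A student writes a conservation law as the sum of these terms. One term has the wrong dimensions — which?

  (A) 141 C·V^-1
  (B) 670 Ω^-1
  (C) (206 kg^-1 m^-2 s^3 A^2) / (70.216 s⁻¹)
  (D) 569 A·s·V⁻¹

(B)

Dimensions:
  (A) C·V⁻¹ = s·A·(J·C⁻¹)⁻¹ = kg⁻¹·m⁻²·s⁴·A²
  (B) Ω⁻¹ = (V·A⁻¹)⁻¹ = kg⁻¹·m⁻²·s³·A²
  (C) [kg⁻¹·m⁻²·s³·A²] / [s⁻¹] = kg⁻¹·m⁻²·s⁴·A²
  (D) A·s·V⁻¹ = A·s·(J·C⁻¹)⁻¹ = kg⁻¹·m⁻²·s⁴·A²
All reduce to kg⁻¹·m⁻²·s⁴·A² except (B), which is kg⁻¹·m⁻²·s³·A².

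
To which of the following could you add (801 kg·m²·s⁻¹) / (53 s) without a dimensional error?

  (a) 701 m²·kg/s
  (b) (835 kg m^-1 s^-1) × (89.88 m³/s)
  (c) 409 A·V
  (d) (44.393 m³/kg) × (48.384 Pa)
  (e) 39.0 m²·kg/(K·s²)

(b)

Reference: [kg·m²·s⁻¹] / [s] = kg·m²·s⁻².
Each option:
  (a) kg·m²·s⁻¹
  (b) [kg·m⁻¹·s⁻¹] · [m³·s⁻¹] = kg·m²·s⁻²  ← same
  (c) V·A = J·C⁻¹·A = kg·m²·s⁻³
  (d) [kg⁻¹·m³] · [kg·m⁻¹·s⁻²] = m²·s⁻²
  (e) kg·m²·s⁻²·K⁻¹
Only (b) matches kg·m²·s⁻².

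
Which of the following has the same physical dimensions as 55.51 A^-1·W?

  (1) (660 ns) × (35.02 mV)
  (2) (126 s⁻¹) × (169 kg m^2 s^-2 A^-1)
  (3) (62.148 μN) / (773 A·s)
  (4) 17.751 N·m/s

Reference: W·A⁻¹ = J·s⁻¹·A⁻¹ = kg·m²·s⁻³·A⁻¹.
Each option:
  (1) [s] · [kg·m²·s⁻³·A⁻¹] = kg·m²·s⁻²·A⁻¹
  (2) [s⁻¹] · [kg·m²·s⁻²·A⁻¹] = kg·m²·s⁻³·A⁻¹  ← same
  (3) [kg·m·s⁻²] / [s·A] = kg·m·s⁻³·A⁻¹
  (4) N·m·s⁻¹ = kg·m·s⁻²·m·s⁻¹ = kg·m²·s⁻³
Only (2) matches kg·m²·s⁻³·A⁻¹.

(2)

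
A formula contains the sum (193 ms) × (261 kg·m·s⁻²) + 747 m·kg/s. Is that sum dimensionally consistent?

Yes

Dimensions:
  (193 ms) × (261 kg·m·s⁻²):  [s] · [kg·m·s⁻²] = kg·m·s⁻¹
  747 m·kg/s:  kg·m·s⁻¹
Both are kg·m·s⁻¹, so they have the same dimensions and can be added.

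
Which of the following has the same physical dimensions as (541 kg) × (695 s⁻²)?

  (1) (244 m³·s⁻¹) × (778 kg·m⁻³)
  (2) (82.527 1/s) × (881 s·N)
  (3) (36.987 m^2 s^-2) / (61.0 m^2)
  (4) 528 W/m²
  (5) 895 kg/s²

(5)

Reference: [kg] · [s⁻²] = kg·s⁻².
Each option:
  (1) [m³·s⁻¹] · [kg·m⁻³] = kg·s⁻¹
  (2) [s⁻¹] · [kg·m·s⁻¹] = kg·m·s⁻²
  (3) [m²·s⁻²] / [m²] = s⁻²
  (4) W·m⁻² = J·s⁻¹·m⁻² = kg·s⁻³
  (5) kg·s⁻²  ← same
Only (5) matches kg·s⁻².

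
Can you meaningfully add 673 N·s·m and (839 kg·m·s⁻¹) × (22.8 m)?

Reduce each to base SI dimensions:
  673 N·s·m:  N·m·s = kg·m·s⁻²·m·s = kg·m²·s⁻¹
  (839 kg·m·s⁻¹) × (22.8 m):  [kg·m·s⁻¹] · [m] = kg·m²·s⁻¹
Both are kg·m²·s⁻¹, so they have the same dimensions and can be added.

Yes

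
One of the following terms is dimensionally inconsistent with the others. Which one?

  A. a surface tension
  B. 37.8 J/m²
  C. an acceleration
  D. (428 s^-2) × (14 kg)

In SI base units:
  A. [surface tension] = kg·s⁻²
  B. J·m⁻² = N·m·m⁻² = kg·s⁻²
  C. [acceleration] = m·s⁻²
  D. [s⁻²] · [kg] = kg·s⁻²
All reduce to kg·s⁻² except C., which is m·s⁻².

C.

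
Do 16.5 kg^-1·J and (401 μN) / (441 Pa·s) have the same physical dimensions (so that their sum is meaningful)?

Work out the base dimensions of each:
  16.5 kg^-1·J:  J·kg⁻¹ = N·m·kg⁻¹ = m²·s⁻²
  (401 μN) / (441 Pa·s):  [kg·m·s⁻²] / [kg·m⁻¹·s⁻¹] = m²·s⁻¹
m²·s⁻² ≠ m²·s⁻¹, so they cannot be added.

No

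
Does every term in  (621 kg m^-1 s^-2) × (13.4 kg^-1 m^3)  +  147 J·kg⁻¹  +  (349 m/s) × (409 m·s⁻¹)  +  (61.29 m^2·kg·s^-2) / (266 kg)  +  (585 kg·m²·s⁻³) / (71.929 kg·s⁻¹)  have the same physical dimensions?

Dimensions:
  (621 kg m^-1 s^-2) × (13.4 kg^-1 m^3):  [kg·m⁻¹·s⁻²] · [kg⁻¹·m³] = m²·s⁻²
  147 J·kg⁻¹:  J·kg⁻¹ = N·m·kg⁻¹ = m²·s⁻²
  (349 m/s) × (409 m·s⁻¹):  [m·s⁻¹] · [m·s⁻¹] = m²·s⁻²
  (61.29 m^2·kg·s^-2) / (266 kg):  [kg·m²·s⁻²] / [kg] = m²·s⁻²
  (585 kg·m²·s⁻³) / (71.929 kg·s⁻¹):  [kg·m²·s⁻³] / [kg·s⁻¹] = m²·s⁻²
Every term reduces to m²·s⁻².

Yes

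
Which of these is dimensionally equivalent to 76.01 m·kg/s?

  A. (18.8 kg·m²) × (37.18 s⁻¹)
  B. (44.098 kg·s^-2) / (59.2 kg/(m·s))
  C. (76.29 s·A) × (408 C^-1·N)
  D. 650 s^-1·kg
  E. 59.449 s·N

E.

Reference: kg·m·s⁻¹.
Each option:
  A. [kg·m²] · [s⁻¹] = kg·m²·s⁻¹
  B. [kg·s⁻²] / [kg·m⁻¹·s⁻¹] = m·s⁻¹
  C. [s·A] · [kg·m·s⁻³·A⁻¹] = kg·m·s⁻²
  D. kg·s⁻¹
  E. N·s = kg·m·s⁻²·s = kg·m·s⁻¹  ← same
Only E. matches kg·m·s⁻¹.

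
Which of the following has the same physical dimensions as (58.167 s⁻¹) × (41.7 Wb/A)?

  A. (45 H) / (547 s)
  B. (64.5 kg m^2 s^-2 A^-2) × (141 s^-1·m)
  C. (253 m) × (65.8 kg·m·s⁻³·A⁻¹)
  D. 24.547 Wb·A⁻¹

A.

Reference: [s⁻¹] · [kg·m²·s⁻²·A⁻²] = kg·m²·s⁻³·A⁻².
Each option:
  A. [kg·m²·s⁻²·A⁻²] / [s] = kg·m²·s⁻³·A⁻²  ← same
  B. [kg·m²·s⁻²·A⁻²] · [m·s⁻¹] = kg·m³·s⁻³·A⁻²
  C. [m] · [kg·m·s⁻³·A⁻¹] = kg·m²·s⁻³·A⁻¹
  D. Wb·A⁻¹ = V·s·A⁻¹ = kg·m²·s⁻²·A⁻²
Only A. matches kg·m²·s⁻³·A⁻².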